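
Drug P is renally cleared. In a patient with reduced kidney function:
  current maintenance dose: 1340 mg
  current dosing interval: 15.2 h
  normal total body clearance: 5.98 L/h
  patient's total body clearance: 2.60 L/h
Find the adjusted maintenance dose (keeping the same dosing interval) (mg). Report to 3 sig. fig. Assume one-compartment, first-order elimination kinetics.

583 mg

To keep the same average steady-state level, dosing rate must scale with clearance.
CL ratio = 2.60 / 5.98 = 0.4348
New dose (same interval) = 1340 × 0.4348 = 582.6 mg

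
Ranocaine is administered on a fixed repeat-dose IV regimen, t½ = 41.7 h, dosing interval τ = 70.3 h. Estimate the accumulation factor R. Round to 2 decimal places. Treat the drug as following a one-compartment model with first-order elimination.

1.45

k = ln2 / t½ = 0.693147 / 41.7 = 0.01662 h⁻¹
e^(−kτ) = e^(−0.01662 × 70.3) = 0.3109
Accumulation ratio R = 1 / (1 − e^(−kτ)) = 1 / (1 − 0.3109) = 1.451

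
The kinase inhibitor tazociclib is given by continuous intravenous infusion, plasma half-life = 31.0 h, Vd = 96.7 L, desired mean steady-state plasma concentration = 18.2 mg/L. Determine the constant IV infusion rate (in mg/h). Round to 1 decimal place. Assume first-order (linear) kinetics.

k = ln2 / t½ = 0.693147 / 31.0 = 0.02236 h⁻¹
CL = k × Vd = 0.02236 × 96.7 = 2.162 L/h
At steady state, infusion rate R₀ = Css × CL = 18.2 × 2.162 = 39.35 mg/h

39.4 mg/h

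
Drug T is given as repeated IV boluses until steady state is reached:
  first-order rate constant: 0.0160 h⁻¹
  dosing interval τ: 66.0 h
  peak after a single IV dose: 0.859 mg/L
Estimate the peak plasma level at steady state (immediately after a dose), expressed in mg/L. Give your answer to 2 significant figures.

e^(−kτ) = e^(−0.01600 × 66.0) = 0.3478
Accumulation ratio R = 1 / (1 − e^(−kτ)) = 1 / (1 − 0.3478) = 1.533
Steady-state peak = C₀ × R = 0.859 × 1.533 = 1.317 mg/L

1.3 mg/L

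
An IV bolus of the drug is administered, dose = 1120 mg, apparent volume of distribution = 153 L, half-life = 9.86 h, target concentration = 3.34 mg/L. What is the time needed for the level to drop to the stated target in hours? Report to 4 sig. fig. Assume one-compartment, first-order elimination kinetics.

11.16 h

C₀ = Dose / Vd = 1120 / 153 = 7.320 mg/L
k = ln2 / t½ = 0.693147 / 9.86 = 0.07030 h⁻¹
t = ln(C₀ / C) / k = ln(7.320 / 3.34) / 0.07030
  = ln(2.192) / 0.07030 = 0.7848 / 0.07030 = 11.16 h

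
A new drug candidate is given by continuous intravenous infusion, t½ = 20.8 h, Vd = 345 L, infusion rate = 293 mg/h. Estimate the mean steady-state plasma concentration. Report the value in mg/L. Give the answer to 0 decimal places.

k = ln2 / t½ = 0.693147 / 20.8 = 0.03332 h⁻¹
CL = k × Vd = 0.03332 × 345 = 11.50 L/h
At steady state Css = R₀ / CL = 293 / 11.50 = 25.48 mg/L

25 mg/L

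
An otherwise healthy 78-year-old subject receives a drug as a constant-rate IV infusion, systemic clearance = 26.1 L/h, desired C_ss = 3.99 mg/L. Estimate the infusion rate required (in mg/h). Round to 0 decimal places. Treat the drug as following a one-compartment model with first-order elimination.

104 mg/h

At steady state, infusion rate R₀ = Css × CL = 3.99 × 26.10 = 104.1 mg/h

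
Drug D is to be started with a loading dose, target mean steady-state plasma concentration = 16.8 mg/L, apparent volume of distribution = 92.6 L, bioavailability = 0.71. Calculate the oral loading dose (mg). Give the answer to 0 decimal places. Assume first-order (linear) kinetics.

2191 mg

LD = Css × Vd / F = 16.8 × 92.6 / 0.71 = 2191 mg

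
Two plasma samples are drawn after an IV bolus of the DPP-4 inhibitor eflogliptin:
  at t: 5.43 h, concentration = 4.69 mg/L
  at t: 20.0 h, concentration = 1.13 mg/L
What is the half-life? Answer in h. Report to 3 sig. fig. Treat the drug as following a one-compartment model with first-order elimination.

k = ln(C₁/C₂) / (t₂ − t₁) = ln(4.69/1.13) / (20.0 − 5.43)
  = 1.423 / 14.57 = 0.09767 h⁻¹
t½ = ln2 / k = 0.693147 / 0.09767 = 7.097 h

7.10 h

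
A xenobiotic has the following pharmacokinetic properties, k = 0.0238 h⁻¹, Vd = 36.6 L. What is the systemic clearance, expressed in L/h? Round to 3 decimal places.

0.871 L/h

CL = k × Vd = 0.0238 × 36.6 = 0.8711 L/h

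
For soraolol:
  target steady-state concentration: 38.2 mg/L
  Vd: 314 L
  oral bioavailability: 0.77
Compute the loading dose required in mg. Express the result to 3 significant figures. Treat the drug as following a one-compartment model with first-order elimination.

LD = Css × Vd / F = 38.2 × 314 / 0.77 = 15580 mg

15600 mg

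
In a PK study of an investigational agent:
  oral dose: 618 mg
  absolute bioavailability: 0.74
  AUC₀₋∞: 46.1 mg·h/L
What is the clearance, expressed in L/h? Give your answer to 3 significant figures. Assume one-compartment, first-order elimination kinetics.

9.92 L/h

CL = F·Dose / AUC = 0.74 × 618 / 46.1 = 9.920 L/h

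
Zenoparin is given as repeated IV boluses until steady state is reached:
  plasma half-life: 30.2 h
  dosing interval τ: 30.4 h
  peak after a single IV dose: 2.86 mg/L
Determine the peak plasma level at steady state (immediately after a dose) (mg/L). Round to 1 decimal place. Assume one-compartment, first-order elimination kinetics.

5.7 mg/L

k = ln2 / t½ = 0.693147 / 30.2 = 0.02295 h⁻¹
e^(−kτ) = e^(−0.02295 × 30.4) = 0.4977
Accumulation ratio R = 1 / (1 − e^(−kτ)) = 1 / (1 − 0.4977) = 1.991
Steady-state peak = C₀ × R = 2.86 × 1.991 = 5.694 mg/L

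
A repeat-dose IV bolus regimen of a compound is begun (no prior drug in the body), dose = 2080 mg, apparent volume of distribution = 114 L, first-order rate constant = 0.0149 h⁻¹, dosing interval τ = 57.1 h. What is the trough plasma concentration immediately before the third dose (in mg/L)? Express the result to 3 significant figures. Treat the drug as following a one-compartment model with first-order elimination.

11.1 mg/L

C₀ per dose = Dose / Vd = 2080 / 114 = 18.25 mg/L
Fraction remaining after one interval: r = e^(−kτ) = e^(−0.01490 × 57.1) = 0.4271
Before dose 3, 2 doses have been given (aged 1τ, 2τ).
C_trough = C₀ × (r + r²) = 18.25 × (0.4271 + 0.1824) = 11.12 mg/L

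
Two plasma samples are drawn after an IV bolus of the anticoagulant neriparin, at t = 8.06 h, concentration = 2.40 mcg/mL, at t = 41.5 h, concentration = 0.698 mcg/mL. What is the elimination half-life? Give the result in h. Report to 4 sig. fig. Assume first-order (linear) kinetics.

18.77 h

k = ln(C₁/C₂) / (t₂ − t₁) = ln(2.40/0.698) / (41.5 − 8.06)
  = 1.235 / 33.44 = 0.03693 h⁻¹
t½ = ln2 / k = 0.693147 / 0.03693 = 18.77 h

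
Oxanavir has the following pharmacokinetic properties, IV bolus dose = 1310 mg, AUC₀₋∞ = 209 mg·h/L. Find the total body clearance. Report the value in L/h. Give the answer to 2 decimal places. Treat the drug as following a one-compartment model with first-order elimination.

6.27 L/h

CL = Dose / AUC = 1310 / 209 = 6.268 L/h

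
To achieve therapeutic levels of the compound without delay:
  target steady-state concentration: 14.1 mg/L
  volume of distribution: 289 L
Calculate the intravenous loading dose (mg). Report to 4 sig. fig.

4075 mg

LD = Css × Vd = 14.1 × 289 = 4075 mg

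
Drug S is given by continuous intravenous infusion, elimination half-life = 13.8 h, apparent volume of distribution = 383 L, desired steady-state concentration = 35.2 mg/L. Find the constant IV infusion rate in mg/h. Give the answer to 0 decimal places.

677 mg/h

k = ln2 / t½ = 0.693147 / 13.8 = 0.05023 h⁻¹
CL = k × Vd = 0.05023 × 383 = 19.24 L/h
At steady state, infusion rate R₀ = Css × CL = 35.2 × 19.24 = 677.2 mg/h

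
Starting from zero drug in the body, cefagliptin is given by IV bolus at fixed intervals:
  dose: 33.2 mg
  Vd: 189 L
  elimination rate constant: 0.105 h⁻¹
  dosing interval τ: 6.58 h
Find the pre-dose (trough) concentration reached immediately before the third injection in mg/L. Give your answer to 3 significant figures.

0.132 mg/L

C₀ per dose = Dose / Vd = 33.2 / 189 = 0.1757 mg/L
Fraction remaining after one interval: r = e^(−kτ) = e^(−0.1050 × 6.58) = 0.5011
Before dose 3, 2 doses have been given (aged 1τ, 2τ).
C_trough = C₀ × (r + r²) = 0.1757 × (0.5011 + 0.2511) = 0.1322 mg/L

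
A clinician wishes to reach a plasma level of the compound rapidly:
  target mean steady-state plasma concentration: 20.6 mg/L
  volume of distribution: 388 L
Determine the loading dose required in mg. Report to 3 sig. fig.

7990 mg

LD = Css × Vd = 20.6 × 388 = 7993 mg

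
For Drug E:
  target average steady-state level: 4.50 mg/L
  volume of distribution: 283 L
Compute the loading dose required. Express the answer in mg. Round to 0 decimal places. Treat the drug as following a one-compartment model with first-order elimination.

1274 mg

LD = Css × Vd = 4.50 × 283 = 1274 mg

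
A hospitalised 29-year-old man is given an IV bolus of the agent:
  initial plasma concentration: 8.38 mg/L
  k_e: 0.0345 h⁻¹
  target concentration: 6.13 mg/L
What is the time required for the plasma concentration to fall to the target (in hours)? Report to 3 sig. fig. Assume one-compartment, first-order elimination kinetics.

t = ln(C₀ / C) / k = ln(8.380 / 6.13) / 0.03450
  = ln(1.367) / 0.03450 = 0.3126 / 0.03450 = 9.061 h

9.06 h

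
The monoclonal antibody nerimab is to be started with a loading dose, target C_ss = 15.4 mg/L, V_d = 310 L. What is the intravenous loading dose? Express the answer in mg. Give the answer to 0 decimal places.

LD = Css × Vd = 15.4 × 310 = 4774 mg

4774 mg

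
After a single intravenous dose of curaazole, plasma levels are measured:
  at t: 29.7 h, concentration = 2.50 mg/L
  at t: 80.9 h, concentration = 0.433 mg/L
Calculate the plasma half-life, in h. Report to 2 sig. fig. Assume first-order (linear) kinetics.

20 h

k = ln(C₁/C₂) / (t₂ − t₁) = ln(2.50/0.433) / (80.9 − 29.7)
  = 1.753 / 51.20 = 0.03424 h⁻¹
t½ = ln2 / k = 0.693147 / 0.03424 = 20.24 h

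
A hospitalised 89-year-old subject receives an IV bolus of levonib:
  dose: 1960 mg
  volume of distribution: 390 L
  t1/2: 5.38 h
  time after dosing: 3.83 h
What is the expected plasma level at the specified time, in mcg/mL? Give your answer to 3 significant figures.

C₀ = Dose / Vd = 1960 / 390 = 5.026 mg/L
k = ln2 / t½ = 0.693147 / 5.38 = 0.1288 h⁻¹
C = C₀ · e^(−k·t) = 5.026 × e^(−0.1288 × 3.83)
  = 5.026 × 0.6106 = 3.069 mg/L
(3.069 mg/L = 3.069 mcg/mL)

3.07 mcg/mL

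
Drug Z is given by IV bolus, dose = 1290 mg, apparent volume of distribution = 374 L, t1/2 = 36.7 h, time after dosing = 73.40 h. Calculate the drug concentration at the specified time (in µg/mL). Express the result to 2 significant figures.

0.86 µg/mL

C₀ = Dose / Vd = 1290 / 374 = 3.449 mg/L
k = ln2 / t½ = 0.693147 / 36.7 = 0.01889 h⁻¹
t / t½ = 73.40 / 36.7 = 2 half-lives
C = C₀ × (1/2)^2 = 3.449 × 0.2500 = 0.8623 mg/L
(0.8623 mg/L = 0.8623 µg/mL)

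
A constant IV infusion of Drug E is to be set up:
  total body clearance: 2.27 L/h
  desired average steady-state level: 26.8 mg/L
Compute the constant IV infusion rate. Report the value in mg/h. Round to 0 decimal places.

61 mg/h

At steady state, infusion rate R₀ = Css × CL = 26.8 × 2.270 = 60.84 mg/h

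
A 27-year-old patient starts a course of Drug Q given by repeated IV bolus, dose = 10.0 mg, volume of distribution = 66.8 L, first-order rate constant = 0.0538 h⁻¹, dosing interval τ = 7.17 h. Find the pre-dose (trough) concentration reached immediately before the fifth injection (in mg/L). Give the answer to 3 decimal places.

C₀ per dose = Dose / Vd = 10.0 / 66.8 = 0.1497 mg/L
Fraction remaining after one interval: r = e^(−kτ) = e^(−0.05380 × 7.17) = 0.6799
Before dose 5, 4 doses have been given (aged 1τ, 2τ, 3τ, 4τ).
C_trough = C₀ × (r + r² + … + r^4) = C₀ × r(1−r^4)/(1−r)
        = 0.1497 × 0.6799 × (1 − 0.2137) / (1 − 0.6799) = 0.2500 mg/L

0.250 mg/L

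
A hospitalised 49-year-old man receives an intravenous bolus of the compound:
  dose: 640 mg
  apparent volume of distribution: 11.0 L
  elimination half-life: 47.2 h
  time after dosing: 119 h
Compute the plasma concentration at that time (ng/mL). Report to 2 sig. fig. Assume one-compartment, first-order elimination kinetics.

10000 ng/mL

C₀ = Dose / Vd = 640.0 / 11.0 = 58.18 mg/L
k = ln2 / t½ = 0.693147 / 47.2 = 0.01469 h⁻¹
C = C₀ · e^(−k·t) = 58.18 × e^(−0.01469 × 119)
  = 58.18 × 0.1741 = 10.13 mg/L
Convert: 10.13 mg/L × 1000 = 10130 ng/mL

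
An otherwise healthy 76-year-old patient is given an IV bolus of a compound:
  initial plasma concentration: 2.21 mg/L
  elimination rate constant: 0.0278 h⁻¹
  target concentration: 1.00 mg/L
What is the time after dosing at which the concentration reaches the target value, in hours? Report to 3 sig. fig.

t = ln(C₀ / C) / k = ln(2.210 / 1.00) / 0.02780
  = ln(2.210) / 0.02780 = 0.7930 / 0.02780 = 28.53 h

28.5 h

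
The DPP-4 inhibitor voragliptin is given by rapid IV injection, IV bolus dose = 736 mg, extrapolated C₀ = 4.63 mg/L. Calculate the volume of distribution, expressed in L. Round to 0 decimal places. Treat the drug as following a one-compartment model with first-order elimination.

159 L

Vd = Dose / C₀ = 736.0 / 4.63 = 159.0 L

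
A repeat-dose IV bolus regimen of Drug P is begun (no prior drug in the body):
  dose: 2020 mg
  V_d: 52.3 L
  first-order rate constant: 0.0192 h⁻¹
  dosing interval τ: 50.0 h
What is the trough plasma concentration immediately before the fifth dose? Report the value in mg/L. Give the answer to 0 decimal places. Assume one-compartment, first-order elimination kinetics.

C₀ per dose = Dose / Vd = 2020 / 52.3 = 38.62 mg/L
Fraction remaining after one interval: r = e^(−kτ) = e^(−0.01920 × 50.0) = 0.3829
Before dose 5, 4 doses have been given (aged 1τ, 2τ, 3τ, 4τ).
C_trough = C₀ × (r + r² + … + r^4) = C₀ × r(1−r^4)/(1−r)
        = 38.62 × 0.3829 × (1 − 0.02150) / (1 − 0.3829) = 23.45 mg/L

23 mg/L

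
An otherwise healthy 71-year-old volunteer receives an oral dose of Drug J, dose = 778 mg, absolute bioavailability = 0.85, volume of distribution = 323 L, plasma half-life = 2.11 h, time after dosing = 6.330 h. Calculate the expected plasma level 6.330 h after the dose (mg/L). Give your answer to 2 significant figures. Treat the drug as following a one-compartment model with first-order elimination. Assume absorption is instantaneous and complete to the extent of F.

Amount reaching circulation = F × Dose = 0.85 × 778.0 = 661.3 mg
C₀ = F·Dose / Vd = 661.3 / 323 = 2.047 mg/L
k = ln2 / t½ = 0.693147 / 2.11 = 0.3285 h⁻¹
t / t½ = 6.330 / 2.11 = 3 half-lives
C = C₀ × (1/2)^3 = 2.047 × 0.1250 = 0.2559 mg/L

0.26 mg/L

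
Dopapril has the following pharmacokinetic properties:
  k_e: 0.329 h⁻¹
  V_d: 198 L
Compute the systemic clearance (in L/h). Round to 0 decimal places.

65 L/h

CL = k × Vd = 0.329 × 198 = 65.14 L/h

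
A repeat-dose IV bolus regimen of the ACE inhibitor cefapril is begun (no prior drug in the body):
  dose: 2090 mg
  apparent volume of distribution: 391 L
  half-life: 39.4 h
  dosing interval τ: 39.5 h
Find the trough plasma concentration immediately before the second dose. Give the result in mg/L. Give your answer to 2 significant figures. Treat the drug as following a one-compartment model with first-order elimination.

2.7 mg/L

C₀ per dose = Dose / Vd = 2090 / 391 = 5.345 mg/L
k = ln2 / t½ = 0.693147 / 39.4 = 0.01759 h⁻¹
Fraction remaining after one interval: r = e^(−kτ) = e^(−0.01759 × 39.5) = 0.4992
Before dose 2, 1 dose has been given (aged 1τ).
C_trough = C₀ × r = 5.345 × 0.4992 = 2.668 mg/L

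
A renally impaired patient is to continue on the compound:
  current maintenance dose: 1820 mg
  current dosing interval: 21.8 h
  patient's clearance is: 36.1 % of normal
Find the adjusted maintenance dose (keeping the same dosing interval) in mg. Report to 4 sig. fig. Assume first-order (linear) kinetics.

To keep the same average steady-state level, dosing rate must scale with clearance.
CL ratio = 36.1 / 100 = 0.3610
New dose (same interval) = 1820 × 0.3610 = 657.0 mg

657.0 mg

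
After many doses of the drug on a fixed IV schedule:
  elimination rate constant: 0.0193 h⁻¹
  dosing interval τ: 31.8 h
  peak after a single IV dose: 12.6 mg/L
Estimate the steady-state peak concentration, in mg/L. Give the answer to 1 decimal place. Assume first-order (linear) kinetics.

e^(−kτ) = e^(−0.01930 × 31.8) = 0.5413
Accumulation ratio R = 1 / (1 − e^(−kτ)) = 1 / (1 − 0.5413) = 2.180
Steady-state peak = C₀ × R = 12.6 × 2.180 = 27.47 mg/L

27.5 mg/L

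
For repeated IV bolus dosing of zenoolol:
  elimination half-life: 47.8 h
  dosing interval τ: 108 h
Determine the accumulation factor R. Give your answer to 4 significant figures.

k = ln2 / t½ = 0.693147 / 47.8 = 0.01450 h⁻¹
e^(−kτ) = e^(−0.01450 × 108) = 0.2089
Accumulation ratio R = 1 / (1 − e^(−kτ)) = 1 / (1 − 0.2089) = 1.264

1.264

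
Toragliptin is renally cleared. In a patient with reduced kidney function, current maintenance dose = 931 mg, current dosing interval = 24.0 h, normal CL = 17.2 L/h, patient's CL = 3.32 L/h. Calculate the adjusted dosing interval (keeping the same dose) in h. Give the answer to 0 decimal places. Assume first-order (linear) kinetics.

To keep the same average steady-state level, dosing rate must scale with clearance.
CL ratio = 3.32 / 17.2 = 0.1930
New interval (same dose) = 24.0 / 0.1930 = 124.4 h

124 h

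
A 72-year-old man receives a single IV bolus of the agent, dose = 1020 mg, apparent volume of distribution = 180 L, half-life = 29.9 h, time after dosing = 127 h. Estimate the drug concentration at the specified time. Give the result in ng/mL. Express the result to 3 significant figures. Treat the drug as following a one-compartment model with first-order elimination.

C₀ = Dose / Vd = 1020 / 180 = 5.667 mg/L
k = ln2 / t½ = 0.693147 / 29.9 = 0.02318 h⁻¹
C = C₀ · e^(−k·t) = 5.667 × e^(−0.02318 × 127)
  = 5.667 × 0.05266 = 0.2984 mg/L
Convert: 0.2984 mg/L × 1000 = 298.4 ng/mL

298 ng/mL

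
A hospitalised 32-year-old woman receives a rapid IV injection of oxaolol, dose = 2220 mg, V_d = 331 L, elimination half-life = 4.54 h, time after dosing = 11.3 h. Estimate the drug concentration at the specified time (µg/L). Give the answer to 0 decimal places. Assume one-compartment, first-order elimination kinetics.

C₀ = Dose / Vd = 2220 / 331 = 6.707 mg/L
k = ln2 / t½ = 0.693147 / 4.54 = 0.1527 h⁻¹
C = C₀ · e^(−k·t) = 6.707 × e^(−0.1527 × 11.3)
  = 6.707 × 0.1781 = 1.195 mg/L
Convert: 1.195 mg/L × 1000 = 1195 µg/L

1195 µg/L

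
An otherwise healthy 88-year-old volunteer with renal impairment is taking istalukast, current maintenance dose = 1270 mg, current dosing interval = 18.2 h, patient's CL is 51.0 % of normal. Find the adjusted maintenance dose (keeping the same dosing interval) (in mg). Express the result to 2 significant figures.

To keep the same average steady-state level, dosing rate must scale with clearance.
CL ratio = 51.0 / 100 = 0.5100
New dose (same interval) = 1270 × 0.5100 = 647.7 mg

650 mg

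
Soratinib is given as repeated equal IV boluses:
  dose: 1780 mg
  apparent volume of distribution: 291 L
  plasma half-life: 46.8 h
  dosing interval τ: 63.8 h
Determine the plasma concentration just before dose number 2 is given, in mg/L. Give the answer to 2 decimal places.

2.38 mg/L

C₀ per dose = Dose / Vd = 1780 / 291 = 6.117 mg/L
k = ln2 / t½ = 0.693147 / 46.8 = 0.01481 h⁻¹
Fraction remaining after one interval: r = e^(−kτ) = e^(−0.01481 × 63.8) = 0.3887
Before dose 2, 1 dose has been given (aged 1τ).
C_trough = C₀ × r = 6.117 × 0.3887 = 2.378 mg/L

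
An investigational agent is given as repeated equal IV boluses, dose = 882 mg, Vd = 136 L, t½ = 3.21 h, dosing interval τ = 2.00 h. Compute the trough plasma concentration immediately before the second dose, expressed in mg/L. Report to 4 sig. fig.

4.211 mg/L

C₀ per dose = Dose / Vd = 882 / 136 = 6.485 mg/L
k = ln2 / t½ = 0.693147 / 3.21 = 0.2159 h⁻¹
Fraction remaining after one interval: r = e^(−kτ) = e^(−0.2159 × 2.00) = 0.6493
Before dose 2, 1 dose has been given (aged 1τ).
C_trough = C₀ × r = 6.485 × 0.6493 = 4.211 mg/L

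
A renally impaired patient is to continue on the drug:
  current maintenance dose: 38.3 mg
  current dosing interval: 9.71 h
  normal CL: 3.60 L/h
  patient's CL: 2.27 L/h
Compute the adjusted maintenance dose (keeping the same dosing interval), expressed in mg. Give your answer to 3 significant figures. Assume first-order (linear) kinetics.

24.2 mg

To keep the same average steady-state level, dosing rate must scale with clearance.
CL ratio = 2.27 / 3.60 = 0.6306
New dose (same interval) = 38.3 × 0.6306 = 24.15 mg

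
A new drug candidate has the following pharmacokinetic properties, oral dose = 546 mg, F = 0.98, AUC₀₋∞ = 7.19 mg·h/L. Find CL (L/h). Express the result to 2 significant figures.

74 L/h

CL = F·Dose / AUC = 0.98 × 546 / 7.19 = 74.42 L/h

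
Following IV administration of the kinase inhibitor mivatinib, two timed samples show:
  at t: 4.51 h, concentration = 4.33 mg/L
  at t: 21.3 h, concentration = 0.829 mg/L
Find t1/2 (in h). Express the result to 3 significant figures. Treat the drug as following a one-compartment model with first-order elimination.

7.04 h

k = ln(C₁/C₂) / (t₂ − t₁) = ln(4.33/0.829) / (21.3 − 4.51)
  = 1.653 / 16.79 = 0.09845 h⁻¹
t½ = ln2 / k = 0.693147 / 0.09845 = 7.041 h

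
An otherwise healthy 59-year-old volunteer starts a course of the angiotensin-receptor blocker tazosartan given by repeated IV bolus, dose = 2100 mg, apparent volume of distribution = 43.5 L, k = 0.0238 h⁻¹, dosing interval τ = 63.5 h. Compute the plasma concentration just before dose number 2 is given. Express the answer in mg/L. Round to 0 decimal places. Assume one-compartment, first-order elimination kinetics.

11 mg/L

C₀ per dose = Dose / Vd = 2100 / 43.5 = 48.28 mg/L
Fraction remaining after one interval: r = e^(−kτ) = e^(−0.02380 × 63.5) = 0.2206
Before dose 2, 1 dose has been given (aged 1τ).
C_trough = C₀ × r = 48.28 × 0.2206 = 10.65 mg/L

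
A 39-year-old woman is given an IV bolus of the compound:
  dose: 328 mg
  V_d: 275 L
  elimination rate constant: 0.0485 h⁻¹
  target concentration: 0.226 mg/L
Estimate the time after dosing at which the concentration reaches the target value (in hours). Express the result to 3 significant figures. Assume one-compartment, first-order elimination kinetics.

34.3 h

C₀ = Dose / Vd = 328.0 / 275 = 1.193 mg/L
t = ln(C₀ / C) / k = ln(1.193 / 0.226) / 0.04850
  = ln(5.279) / 0.04850 = 1.664 / 0.04850 = 34.31 h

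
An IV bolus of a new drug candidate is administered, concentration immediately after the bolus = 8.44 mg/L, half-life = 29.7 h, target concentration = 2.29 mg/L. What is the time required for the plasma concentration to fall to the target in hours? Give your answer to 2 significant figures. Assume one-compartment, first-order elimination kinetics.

k = ln2 / t½ = 0.693147 / 29.7 = 0.02334 h⁻¹
t = ln(C₀ / C) / k = ln(8.440 / 2.29) / 0.02334
  = ln(3.686) / 0.02334 = 1.305 / 0.02334 = 55.91 h

56 h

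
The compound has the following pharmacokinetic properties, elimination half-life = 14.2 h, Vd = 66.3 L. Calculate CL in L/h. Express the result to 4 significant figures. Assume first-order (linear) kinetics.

3.236 L/h

k = ln2 / t½ = 0.693147 / 14.2 = 0.04881 h⁻¹
CL = k × Vd = 0.04881 × 66.3 = 3.236 L/h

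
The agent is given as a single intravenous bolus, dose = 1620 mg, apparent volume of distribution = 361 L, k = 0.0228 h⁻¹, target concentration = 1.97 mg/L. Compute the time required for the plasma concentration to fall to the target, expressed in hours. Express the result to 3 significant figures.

36.1 h

C₀ = Dose / Vd = 1620 / 361 = 4.488 mg/L
t = ln(C₀ / C) / k = ln(4.488 / 1.97) / 0.02280
  = ln(2.278) / 0.02280 = 0.8233 / 0.02280 = 36.11 h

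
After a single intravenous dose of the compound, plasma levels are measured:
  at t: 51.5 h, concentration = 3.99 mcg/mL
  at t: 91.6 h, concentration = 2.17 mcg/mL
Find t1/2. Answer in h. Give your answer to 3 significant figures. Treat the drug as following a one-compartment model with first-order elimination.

45.6 h

k = ln(C₁/C₂) / (t₂ − t₁) = ln(3.99/2.17) / (91.6 − 51.5)
  = 0.6091 / 40.10 = 0.01519 h⁻¹
t½ = ln2 / k = 0.693147 / 0.01519 = 45.63 h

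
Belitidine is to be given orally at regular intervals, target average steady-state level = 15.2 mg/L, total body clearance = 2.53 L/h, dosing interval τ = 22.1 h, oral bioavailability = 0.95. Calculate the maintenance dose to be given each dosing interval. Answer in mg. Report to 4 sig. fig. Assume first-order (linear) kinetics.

894.6 mg

At steady state, F × (Dose/τ) = Css × CL.
Dose = Css × CL × τ / F = 15.2 × 2.530 × 22.1 / 0.95 = 894.6 mg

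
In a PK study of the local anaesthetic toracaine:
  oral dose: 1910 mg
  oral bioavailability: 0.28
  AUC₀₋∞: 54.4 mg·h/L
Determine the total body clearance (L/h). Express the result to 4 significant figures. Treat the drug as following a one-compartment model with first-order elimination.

9.831 L/h

CL = F·Dose / AUC = 0.28 × 1910 / 54.4 = 9.831 L/h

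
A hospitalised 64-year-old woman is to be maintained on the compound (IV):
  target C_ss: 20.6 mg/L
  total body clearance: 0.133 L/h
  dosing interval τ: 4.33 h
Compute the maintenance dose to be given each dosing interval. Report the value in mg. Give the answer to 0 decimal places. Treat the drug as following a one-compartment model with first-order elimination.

12 mg

At steady state, Dose/τ = Css × CL.
Dose = Css × CL × τ = 20.6 × 0.1330 × 4.33 = 11.86 mg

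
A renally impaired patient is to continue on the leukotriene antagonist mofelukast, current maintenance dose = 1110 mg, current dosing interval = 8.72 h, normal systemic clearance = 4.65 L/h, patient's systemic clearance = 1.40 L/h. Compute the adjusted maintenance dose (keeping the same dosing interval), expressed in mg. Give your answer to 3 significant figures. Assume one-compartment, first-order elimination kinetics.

334 mg

To keep the same average steady-state level, dosing rate must scale with clearance.
CL ratio = 1.40 / 4.65 = 0.3011
New dose (same interval) = 1110 × 0.3011 = 334.2 mg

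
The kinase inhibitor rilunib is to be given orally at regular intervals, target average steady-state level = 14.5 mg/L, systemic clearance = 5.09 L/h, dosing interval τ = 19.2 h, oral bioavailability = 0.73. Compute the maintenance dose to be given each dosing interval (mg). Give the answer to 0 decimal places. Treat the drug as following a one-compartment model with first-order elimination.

At steady state, F × (Dose/τ) = Css × CL.
Dose = Css × CL × τ / F = 14.5 × 5.090 × 19.2 / 0.73 = 1941 mg

1941 mg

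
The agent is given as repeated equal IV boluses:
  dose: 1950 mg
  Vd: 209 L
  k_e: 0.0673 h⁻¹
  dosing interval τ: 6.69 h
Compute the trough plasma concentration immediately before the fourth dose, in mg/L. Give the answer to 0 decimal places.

12 mg/L

C₀ per dose = Dose / Vd = 1950 / 209 = 9.330 mg/L
Fraction remaining after one interval: r = e^(−kτ) = e^(−0.06730 × 6.69) = 0.6375
Before dose 4, 3 doses have been given (aged 1τ, 2τ, 3τ).
C_trough = C₀ × (r + r² + … + r^3) = C₀ × r(1−r^3)/(1−r)
        = 9.330 × 0.6375 × (1 − 0.2591) / (1 − 0.6375) = 12.16 mg/L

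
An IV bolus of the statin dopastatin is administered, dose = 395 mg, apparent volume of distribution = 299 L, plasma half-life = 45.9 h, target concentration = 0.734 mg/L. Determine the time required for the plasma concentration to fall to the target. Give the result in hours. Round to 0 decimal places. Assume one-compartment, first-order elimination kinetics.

C₀ = Dose / Vd = 395.0 / 299 = 1.321 mg/L
k = ln2 / t½ = 0.693147 / 45.9 = 0.01510 h⁻¹
t = ln(C₀ / C) / k = ln(1.321 / 0.734) / 0.01510
  = ln(1.800) / 0.01510 = 0.5878 / 0.01510 = 38.93 h

39 h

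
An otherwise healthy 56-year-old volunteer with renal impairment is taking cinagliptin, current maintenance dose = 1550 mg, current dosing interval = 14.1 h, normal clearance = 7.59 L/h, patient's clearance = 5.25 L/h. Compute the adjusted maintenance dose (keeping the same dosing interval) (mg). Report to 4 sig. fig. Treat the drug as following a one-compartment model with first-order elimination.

To keep the same average steady-state level, dosing rate must scale with clearance.
CL ratio = 5.25 / 7.59 = 0.6917
New dose (same interval) = 1550 × 0.6917 = 1072 mg

1072 mg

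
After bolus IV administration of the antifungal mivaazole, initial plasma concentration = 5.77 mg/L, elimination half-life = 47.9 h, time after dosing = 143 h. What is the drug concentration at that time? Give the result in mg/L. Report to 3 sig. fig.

k = ln2 / t½ = 0.693147 / 47.9 = 0.01447 h⁻¹
C = C₀ · e^(−k·t) = 5.770 × e^(−0.01447 × 143)
  = 5.770 × 0.1263 = 0.7288 mg/L

0.729 mg/L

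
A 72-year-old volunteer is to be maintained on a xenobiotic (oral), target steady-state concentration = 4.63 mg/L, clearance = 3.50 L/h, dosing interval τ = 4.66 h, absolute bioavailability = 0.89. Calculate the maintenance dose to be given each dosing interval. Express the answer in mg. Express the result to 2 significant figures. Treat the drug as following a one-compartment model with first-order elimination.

85 mg

At steady state, F × (Dose/τ) = Css × CL.
Dose = Css × CL × τ / F = 4.63 × 3.500 × 4.66 / 0.89 = 84.85 mg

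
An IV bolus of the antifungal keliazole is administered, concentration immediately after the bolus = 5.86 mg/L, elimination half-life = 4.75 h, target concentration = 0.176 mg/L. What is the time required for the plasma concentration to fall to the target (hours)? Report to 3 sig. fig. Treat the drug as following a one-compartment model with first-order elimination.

24.0 h

k = ln2 / t½ = 0.693147 / 4.75 = 0.1459 h⁻¹
t = ln(C₀ / C) / k = ln(5.860 / 0.176) / 0.1459
  = ln(33.30) / 0.1459 = 3.506 / 0.1459 = 24.03 h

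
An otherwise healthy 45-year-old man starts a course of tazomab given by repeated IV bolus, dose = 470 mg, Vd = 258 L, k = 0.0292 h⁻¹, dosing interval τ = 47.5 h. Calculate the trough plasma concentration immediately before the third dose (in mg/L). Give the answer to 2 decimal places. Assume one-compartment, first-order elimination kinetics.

C₀ per dose = Dose / Vd = 470 / 258 = 1.822 mg/L
Fraction remaining after one interval: r = e^(−kτ) = e^(−0.02920 × 47.5) = 0.2498
Before dose 3, 2 doses have been given (aged 1τ, 2τ).
C_trough = C₀ × (r + r²) = 1.822 × (0.2498 + 0.06240) = 0.5688 mg/L

0.57 mg/L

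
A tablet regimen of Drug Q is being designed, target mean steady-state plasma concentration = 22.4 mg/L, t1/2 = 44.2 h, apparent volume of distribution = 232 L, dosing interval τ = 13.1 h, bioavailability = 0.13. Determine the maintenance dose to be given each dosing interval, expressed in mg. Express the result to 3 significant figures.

k = ln2 / t½ = 0.693147 / 44.2 = 0.01568 h⁻¹
CL = k × Vd = 0.01568 × 232 = 3.638 L/h
At steady state, F × (Dose/τ) = Css × CL.
Dose = Css × CL × τ / F = 22.4 × 3.638 × 13.1 / 0.13 = 8212 mg

8210 mg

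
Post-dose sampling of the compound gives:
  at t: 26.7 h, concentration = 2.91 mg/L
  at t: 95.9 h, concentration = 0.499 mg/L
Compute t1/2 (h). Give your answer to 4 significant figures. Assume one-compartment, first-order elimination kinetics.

k = ln(C₁/C₂) / (t₂ − t₁) = ln(2.91/0.499) / (95.9 − 26.7)
  = 1.763 / 69.20 = 0.02548 h⁻¹
t½ = ln2 / k = 0.693147 / 0.02548 = 27.20 h

27.20 h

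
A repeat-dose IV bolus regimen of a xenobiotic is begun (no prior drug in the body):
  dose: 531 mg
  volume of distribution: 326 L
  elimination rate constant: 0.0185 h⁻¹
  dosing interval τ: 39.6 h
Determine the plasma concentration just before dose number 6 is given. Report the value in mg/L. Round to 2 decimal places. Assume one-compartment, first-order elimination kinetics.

C₀ per dose = Dose / Vd = 531 / 326 = 1.629 mg/L
Fraction remaining after one interval: r = e^(−kτ) = e^(−0.01850 × 39.6) = 0.4807
Before dose 6, 5 doses have been given (aged 1τ, 2τ, 3τ, 4τ, 5τ).
C_trough = C₀ × (r + r² + … + r^5) = C₀ × r(1−r^5)/(1−r)
        = 1.629 × 0.4807 × (1 − 0.02567) / (1 − 0.4807) = 1.469 mg/L

1.47 mg/L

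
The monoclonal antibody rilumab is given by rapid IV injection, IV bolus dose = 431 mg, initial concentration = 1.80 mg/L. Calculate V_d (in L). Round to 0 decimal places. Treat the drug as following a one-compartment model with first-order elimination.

239 L

Vd = Dose / C₀ = 431.0 / 1.80 = 239.4 L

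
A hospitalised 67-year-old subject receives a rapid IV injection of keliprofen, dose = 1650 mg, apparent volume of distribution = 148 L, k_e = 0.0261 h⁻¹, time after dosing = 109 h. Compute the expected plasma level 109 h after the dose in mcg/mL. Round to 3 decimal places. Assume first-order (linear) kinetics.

C₀ = Dose / Vd = 1650 / 148 = 11.15 mg/L
C = C₀ · e^(−k·t) = 11.15 × e^(−0.02610 × 109)
  = 11.15 × 0.05814 = 0.6483 mg/L
(0.6483 mg/L = 0.6483 mcg/mL)

0.648 mcg/mL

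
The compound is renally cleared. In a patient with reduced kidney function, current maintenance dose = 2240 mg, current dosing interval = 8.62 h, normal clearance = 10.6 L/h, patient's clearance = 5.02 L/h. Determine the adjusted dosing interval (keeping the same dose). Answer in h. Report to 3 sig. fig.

To keep the same average steady-state level, dosing rate must scale with clearance.
CL ratio = 5.02 / 10.6 = 0.4736
New interval (same dose) = 8.62 / 0.4736 = 18.20 h

18.2 h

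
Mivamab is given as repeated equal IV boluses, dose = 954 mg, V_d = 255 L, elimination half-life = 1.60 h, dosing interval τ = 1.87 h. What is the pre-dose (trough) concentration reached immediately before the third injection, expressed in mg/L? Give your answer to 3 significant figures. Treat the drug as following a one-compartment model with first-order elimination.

2.40 mg/L

C₀ per dose = Dose / Vd = 954 / 255 = 3.741 mg/L
k = ln2 / t½ = 0.693147 / 1.60 = 0.4332 h⁻¹
Fraction remaining after one interval: r = e^(−kτ) = e^(−0.4332 × 1.87) = 0.4448
Before dose 3, 2 doses have been given (aged 1τ, 2τ).
C_trough = C₀ × (r + r²) = 3.741 × (0.4448 + 0.1978) = 2.404 mg/L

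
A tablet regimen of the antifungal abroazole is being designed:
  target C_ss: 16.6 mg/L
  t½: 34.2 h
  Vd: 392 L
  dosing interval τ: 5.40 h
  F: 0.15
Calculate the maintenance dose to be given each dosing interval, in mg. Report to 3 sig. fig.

4750 mg

k = ln2 / t½ = 0.693147 / 34.2 = 0.02027 h⁻¹
CL = k × Vd = 0.02027 × 392 = 7.946 L/h
At steady state, F × (Dose/τ) = Css × CL.
Dose = Css × CL × τ / F = 16.6 × 7.946 × 5.40 / 0.15 = 4749 mg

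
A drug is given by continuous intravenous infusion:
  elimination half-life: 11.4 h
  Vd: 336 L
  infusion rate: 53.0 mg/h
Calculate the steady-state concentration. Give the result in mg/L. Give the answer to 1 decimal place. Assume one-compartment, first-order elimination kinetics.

k = ln2 / t½ = 0.693147 / 11.4 = 0.06080 h⁻¹
CL = k × Vd = 0.06080 × 336 = 20.43 L/h
At steady state Css = R₀ / CL = 53.0 / 20.43 = 2.594 mg/L

2.6 mg/L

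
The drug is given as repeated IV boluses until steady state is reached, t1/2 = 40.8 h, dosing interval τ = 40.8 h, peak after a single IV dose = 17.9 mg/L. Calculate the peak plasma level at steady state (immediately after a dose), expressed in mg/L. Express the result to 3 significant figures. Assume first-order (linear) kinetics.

35.8 mg/L

k = ln2 / t½ = 0.693147 / 40.8 = 0.01699 h⁻¹
e^(−kτ) = e^(−0.01699 × 40.8) = 0.5000
Accumulation ratio R = 1 / (1 − e^(−kτ)) = 1 / (1 − 0.5000) = 2.000
Steady-state peak = C₀ × R = 17.9 × 2.000 = 35.80 mg/L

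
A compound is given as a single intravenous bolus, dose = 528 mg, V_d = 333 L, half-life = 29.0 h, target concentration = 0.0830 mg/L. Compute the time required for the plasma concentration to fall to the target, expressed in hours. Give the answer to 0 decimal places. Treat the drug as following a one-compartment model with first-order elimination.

C₀ = Dose / Vd = 528.0 / 333 = 1.586 mg/L
k = ln2 / t½ = 0.693147 / 29.0 = 0.02390 h⁻¹
t = ln(C₀ / C) / k = ln(1.586 / 0.0830) / 0.02390
  = ln(19.11) / 0.02390 = 2.950 / 0.02390 = 123.4 h

123 h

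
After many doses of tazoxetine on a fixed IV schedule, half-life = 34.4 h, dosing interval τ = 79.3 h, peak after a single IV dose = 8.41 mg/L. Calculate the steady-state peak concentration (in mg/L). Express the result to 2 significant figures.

k = ln2 / t½ = 0.693147 / 34.4 = 0.02015 h⁻¹
e^(−kτ) = e^(−0.02015 × 79.3) = 0.2023
Accumulation ratio R = 1 / (1 − e^(−kτ)) = 1 / (1 − 0.2023) = 1.254
Steady-state peak = C₀ × R = 8.41 × 1.254 = 10.55 mg/L

11 mg/L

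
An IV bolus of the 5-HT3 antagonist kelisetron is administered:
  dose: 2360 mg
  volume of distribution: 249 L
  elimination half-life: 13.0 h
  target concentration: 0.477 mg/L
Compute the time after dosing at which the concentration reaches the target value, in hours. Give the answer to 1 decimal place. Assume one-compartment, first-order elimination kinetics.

C₀ = Dose / Vd = 2360 / 249 = 9.478 mg/L
k = ln2 / t½ = 0.693147 / 13.0 = 0.05332 h⁻¹
t = ln(C₀ / C) / k = ln(9.478 / 0.477) / 0.05332
  = ln(19.87) / 0.05332 = 2.989 / 0.05332 = 56.06 h

56.1 h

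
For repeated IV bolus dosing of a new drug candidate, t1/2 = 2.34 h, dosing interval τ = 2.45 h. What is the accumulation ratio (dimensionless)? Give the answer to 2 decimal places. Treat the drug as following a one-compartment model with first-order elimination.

1.94

k = ln2 / t½ = 0.693147 / 2.34 = 0.2962 h⁻¹
e^(−kτ) = e^(−0.2962 × 2.45) = 0.4840
Accumulation ratio R = 1 / (1 − e^(−kτ)) = 1 / (1 − 0.4840) = 1.938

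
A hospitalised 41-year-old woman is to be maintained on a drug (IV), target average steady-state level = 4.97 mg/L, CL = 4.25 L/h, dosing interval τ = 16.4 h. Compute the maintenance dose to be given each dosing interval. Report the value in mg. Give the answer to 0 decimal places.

At steady state, Dose/τ = Css × CL.
Dose = Css × CL × τ = 4.97 × 4.250 × 16.4 = 346.4 mg

346 mg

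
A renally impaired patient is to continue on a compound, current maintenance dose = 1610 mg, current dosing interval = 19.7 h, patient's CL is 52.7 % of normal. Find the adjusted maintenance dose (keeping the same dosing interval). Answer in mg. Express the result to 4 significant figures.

To keep the same average steady-state level, dosing rate must scale with clearance.
CL ratio = 52.7 / 100 = 0.5270
New dose (same interval) = 1610 × 0.5270 = 848.5 mg

848.5 mg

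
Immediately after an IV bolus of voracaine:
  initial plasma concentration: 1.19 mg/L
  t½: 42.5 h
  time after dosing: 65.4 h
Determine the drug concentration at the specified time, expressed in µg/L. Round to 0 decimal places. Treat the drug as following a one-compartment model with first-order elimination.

k = ln2 / t½ = 0.693147 / 42.5 = 0.01631 h⁻¹
C = C₀ · e^(−k·t) = 1.190 × e^(−0.01631 × 65.4)
  = 1.190 × 0.3442 = 0.4096 mg/L
Convert: 0.4096 mg/L × 1000 = 409.6 µg/L

410 µg/L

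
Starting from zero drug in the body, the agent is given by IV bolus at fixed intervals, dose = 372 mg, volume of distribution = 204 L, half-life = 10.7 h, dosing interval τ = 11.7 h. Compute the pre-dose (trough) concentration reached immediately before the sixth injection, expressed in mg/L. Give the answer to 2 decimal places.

C₀ per dose = Dose / Vd = 372 / 204 = 1.824 mg/L
k = ln2 / t½ = 0.693147 / 10.7 = 0.06478 h⁻¹
Fraction remaining after one interval: r = e^(−kτ) = e^(−0.06478 × 11.7) = 0.4686
Before dose 6, 5 doses have been given (aged 1τ, 2τ, 3τ, 4τ, 5τ).
C_trough = C₀ × (r + r² + … + r^5) = C₀ × r(1−r^5)/(1−r)
        = 1.824 × 0.4686 × (1 − 0.02259) / (1 − 0.4686) = 1.572 mg/L

1.57 mg/L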